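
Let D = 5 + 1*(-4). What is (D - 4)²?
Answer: 9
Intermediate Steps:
D = 1 (D = 5 - 4 = 1)
(D - 4)² = (1 - 4)² = (-3)² = 9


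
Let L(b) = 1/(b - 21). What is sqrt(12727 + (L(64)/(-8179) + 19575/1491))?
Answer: sqrt(389245788741629760339)/174793409 ≈ 112.87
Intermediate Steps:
L(b) = 1/(-21 + b)
sqrt(12727 + (L(64)/(-8179) + 19575/1491)) = sqrt(12727 + (1/((-21 + 64)*(-8179)) + 19575/1491)) = sqrt(12727 + (-1/8179/43 + 19575*(1/1491))) = sqrt(12727 + ((1/43)*(-1/8179) + 6525/497)) = sqrt(12727 + (-1/351697 + 6525/497)) = sqrt(12727 + 2294822428/174793409) = sqrt(2226890538771/174793409) = sqrt(389245788741629760339)/174793409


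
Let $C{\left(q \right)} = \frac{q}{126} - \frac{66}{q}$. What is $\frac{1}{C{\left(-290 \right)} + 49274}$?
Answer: $\frac{9135}{450099044} \approx 2.0296 \cdot 10^{-5}$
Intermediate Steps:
$C{\left(q \right)} = - \frac{66}{q} + \frac{q}{126}$ ($C{\left(q \right)} = q \frac{1}{126} - \frac{66}{q} = \frac{q}{126} - \frac{66}{q} = - \frac{66}{q} + \frac{q}{126}$)
$\frac{1}{C{\left(-290 \right)} + 49274} = \frac{1}{\left(- \frac{66}{-290} + \frac{1}{126} \left(-290\right)\right) + 49274} = \frac{1}{\left(\left(-66\right) \left(- \frac{1}{290}\right) - \frac{145}{63}\right) + 49274} = \frac{1}{\left(\frac{33}{145} - \frac{145}{63}\right) + 49274} = \frac{1}{- \frac{18946}{9135} + 49274} = \frac{1}{\frac{450099044}{9135}} = \frac{9135}{450099044}$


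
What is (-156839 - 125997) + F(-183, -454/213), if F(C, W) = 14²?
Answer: -282640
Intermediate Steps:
F(C, W) = 196
(-156839 - 125997) + F(-183, -454/213) = (-156839 - 125997) + 196 = -282836 + 196 = -282640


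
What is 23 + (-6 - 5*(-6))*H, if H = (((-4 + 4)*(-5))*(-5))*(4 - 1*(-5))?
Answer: 23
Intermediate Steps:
H = 0 (H = ((0*(-5))*(-5))*(4 + 5) = (0*(-5))*9 = 0*9 = 0)
23 + (-6 - 5*(-6))*H = 23 + (-6 - 5*(-6))*0 = 23 + (-6 + 30)*0 = 23 + 24*0 = 23 + 0 = 23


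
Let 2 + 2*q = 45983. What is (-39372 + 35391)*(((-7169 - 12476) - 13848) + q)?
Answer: 83620905/2 ≈ 4.1810e+7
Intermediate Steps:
q = 45981/2 (q = -1 + (½)*45983 = -1 + 45983/2 = 45981/2 ≈ 22991.)
(-39372 + 35391)*(((-7169 - 12476) - 13848) + q) = (-39372 + 35391)*(((-7169 - 12476) - 13848) + 45981/2) = -3981*((-19645 - 13848) + 45981/2) = -3981*(-33493 + 45981/2) = -3981*(-21005/2) = 83620905/2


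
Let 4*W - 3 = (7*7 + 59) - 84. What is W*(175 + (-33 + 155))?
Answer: 8019/4 ≈ 2004.8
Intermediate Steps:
W = 27/4 (W = ¾ + ((7*7 + 59) - 84)/4 = ¾ + ((49 + 59) - 84)/4 = ¾ + (108 - 84)/4 = ¾ + (¼)*24 = ¾ + 6 = 27/4 ≈ 6.7500)
W*(175 + (-33 + 155)) = 27*(175 + (-33 + 155))/4 = 27*(175 + 122)/4 = (27/4)*297 = 8019/4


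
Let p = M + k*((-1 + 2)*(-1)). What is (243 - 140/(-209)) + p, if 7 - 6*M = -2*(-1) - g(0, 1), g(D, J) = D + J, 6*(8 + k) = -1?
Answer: 317057/1254 ≈ 252.84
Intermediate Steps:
k = -49/6 (k = -8 + (⅙)*(-1) = -8 - ⅙ = -49/6 ≈ -8.1667)
M = 1 (M = 7/6 - (-2*(-1) - (0 + 1))/6 = 7/6 - (2 - 1*1)/6 = 7/6 - (2 - 1)/6 = 7/6 - ⅙*1 = 7/6 - ⅙ = 1)
p = 55/6 (p = 1 - 49*(-1 + 2)*(-1)/6 = 1 - 49*(-1)/6 = 1 - 49/6*(-1) = 1 + 49/6 = 55/6 ≈ 9.1667)
(243 - 140/(-209)) + p = (243 - 140/(-209)) + 55/6 = (243 - 140*(-1/209)) + 55/6 = (243 + 140/209) + 55/6 = 50927/209 + 55/6 = 317057/1254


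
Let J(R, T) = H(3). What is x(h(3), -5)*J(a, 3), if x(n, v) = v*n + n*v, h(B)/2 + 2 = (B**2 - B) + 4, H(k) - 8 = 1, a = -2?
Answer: -1440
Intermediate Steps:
H(k) = 9 (H(k) = 8 + 1 = 9)
J(R, T) = 9
h(B) = 4 - 2*B + 2*B**2 (h(B) = -4 + 2*((B**2 - B) + 4) = -4 + 2*(4 + B**2 - B) = -4 + (8 - 2*B + 2*B**2) = 4 - 2*B + 2*B**2)
x(n, v) = 2*n*v (x(n, v) = n*v + n*v = 2*n*v)
x(h(3), -5)*J(a, 3) = (2*(4 - 2*3 + 2*3**2)*(-5))*9 = (2*(4 - 6 + 2*9)*(-5))*9 = (2*(4 - 6 + 18)*(-5))*9 = (2*16*(-5))*9 = -160*9 = -1440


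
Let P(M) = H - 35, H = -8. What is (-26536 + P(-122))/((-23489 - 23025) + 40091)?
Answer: 26579/6423 ≈ 4.1381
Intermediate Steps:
P(M) = -43 (P(M) = -8 - 35 = -43)
(-26536 + P(-122))/((-23489 - 23025) + 40091) = (-26536 - 43)/((-23489 - 23025) + 40091) = -26579/(-46514 + 40091) = -26579/(-6423) = -26579*(-1/6423) = 26579/6423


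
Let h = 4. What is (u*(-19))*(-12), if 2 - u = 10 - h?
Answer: -912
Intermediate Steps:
u = -4 (u = 2 - (10 - 1*4) = 2 - (10 - 4) = 2 - 1*6 = 2 - 6 = -4)
(u*(-19))*(-12) = -4*(-19)*(-12) = 76*(-12) = -912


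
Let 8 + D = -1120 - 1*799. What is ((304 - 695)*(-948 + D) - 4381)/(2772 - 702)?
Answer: 62208/115 ≈ 540.94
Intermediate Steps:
D = -1927 (D = -8 + (-1120 - 1*799) = -8 + (-1120 - 799) = -8 - 1919 = -1927)
((304 - 695)*(-948 + D) - 4381)/(2772 - 702) = ((304 - 695)*(-948 - 1927) - 4381)/(2772 - 702) = (-391*(-2875) - 4381)/2070 = (1124125 - 4381)*(1/2070) = 1119744*(1/2070) = 62208/115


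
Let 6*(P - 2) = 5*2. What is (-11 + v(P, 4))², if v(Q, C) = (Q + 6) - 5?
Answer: 361/9 ≈ 40.111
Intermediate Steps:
P = 11/3 (P = 2 + (5*2)/6 = 2 + (⅙)*10 = 2 + 5/3 = 11/3 ≈ 3.6667)
v(Q, C) = 1 + Q (v(Q, C) = (6 + Q) - 5 = 1 + Q)
(-11 + v(P, 4))² = (-11 + (1 + 11/3))² = (-11 + 14/3)² = (-19/3)² = 361/9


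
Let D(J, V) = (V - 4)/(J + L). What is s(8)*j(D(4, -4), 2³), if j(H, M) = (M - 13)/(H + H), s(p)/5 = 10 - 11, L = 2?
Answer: -75/8 ≈ -9.3750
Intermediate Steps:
s(p) = -5 (s(p) = 5*(10 - 11) = 5*(-1) = -5)
D(J, V) = (-4 + V)/(2 + J) (D(J, V) = (V - 4)/(J + 2) = (-4 + V)/(2 + J))
j(H, M) = (-13 + M)/(2*H) (j(H, M) = (-13 + M)/((2*H)) = (-13 + M)*(1/(2*H)) = (-13 + M)/(2*H))
s(8)*j(D(4, -4), 2³) = -5*(-13 + 2³)/(2*((-4 - 4)/(2 + 4))) = -5*(-13 + 8)/(2*(-8/6)) = -5*(-5)/(2*((⅙)*(-8))) = -5*(-5)/(2*(-4/3)) = -5*(-3)*(-5)/(2*4) = -5*15/8 = -75/8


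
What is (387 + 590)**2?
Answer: 954529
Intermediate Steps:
(387 + 590)**2 = 977**2 = 954529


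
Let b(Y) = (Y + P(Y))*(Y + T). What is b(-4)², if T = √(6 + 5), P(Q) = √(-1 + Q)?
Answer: (16 - 4*√11 + I*√55 - 4*I*√5)² ≈ 5.137 - 8.354*I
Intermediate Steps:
T = √11 ≈ 3.3166
b(Y) = (Y + √11)*(Y + √(-1 + Y)) (b(Y) = (Y + √(-1 + Y))*(Y + √11) = (Y + √11)*(Y + √(-1 + Y)))
b(-4)² = ((-4)² + √(-11 + 11*(-4)) - 4*√11 - 4*√(-1 - 4))² = (16 + √(-11 - 44) - 4*√11 - 4*I*√5)² = (16 + √(-55) - 4*√11 - 4*I*√5)² = (16 + I*√55 - 4*√11 - 4*I*√5)² = (16 - 4*√11 + I*√55 - 4*I*√5)²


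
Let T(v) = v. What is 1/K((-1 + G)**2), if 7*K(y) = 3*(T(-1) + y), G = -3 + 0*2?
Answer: 7/45 ≈ 0.15556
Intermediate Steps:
G = -3 (G = -3 + 0 = -3)
K(y) = -3/7 + 3*y/7 (K(y) = (3*(-1 + y))/7 = (-3 + 3*y)/7 = -3/7 + 3*y/7)
1/K((-1 + G)**2) = 1/(-3/7 + 3*(-1 - 3)**2/7) = 1/(-3/7 + (3/7)*(-4)**2) = 1/(-3/7 + (3/7)*16) = 1/(-3/7 + 48/7) = 1/(45/7) = 7/45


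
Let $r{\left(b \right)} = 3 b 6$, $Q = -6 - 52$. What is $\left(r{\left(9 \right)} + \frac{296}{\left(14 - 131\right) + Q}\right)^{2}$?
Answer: $\frac{787026916}{30625} \approx 25699.0$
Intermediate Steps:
$Q = -58$ ($Q = -6 - 52 = -58$)
$r{\left(b \right)} = 18 b$
$\left(r{\left(9 \right)} + \frac{296}{\left(14 - 131\right) + Q}\right)^{2} = \left(18 \cdot 9 + \frac{296}{\left(14 - 131\right) - 58}\right)^{2} = \left(162 + \frac{296}{-117 - 58}\right)^{2} = \left(162 + \frac{296}{-175}\right)^{2} = \left(162 + 296 \left(- \frac{1}{175}\right)\right)^{2} = \left(162 - \frac{296}{175}\right)^{2} = \left(\frac{28054}{175}\right)^{2} = \frac{787026916}{30625}$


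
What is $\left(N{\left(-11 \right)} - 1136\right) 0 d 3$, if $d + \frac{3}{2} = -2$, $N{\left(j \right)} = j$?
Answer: $0$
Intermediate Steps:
$d = - \frac{7}{2}$ ($d = - \frac{3}{2} - 2 = - \frac{7}{2} \approx -3.5$)
$\left(N{\left(-11 \right)} - 1136\right) 0 d 3 = \left(-11 - 1136\right) 0 \left(- \frac{7}{2}\right) 3 = - 1147 \cdot 0 \cdot 3 = \left(-1147\right) 0 = 0$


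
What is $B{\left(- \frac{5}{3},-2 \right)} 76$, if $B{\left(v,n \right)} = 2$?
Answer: $152$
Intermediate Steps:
$B{\left(- \frac{5}{3},-2 \right)} 76 = 2 \cdot 76 = 152$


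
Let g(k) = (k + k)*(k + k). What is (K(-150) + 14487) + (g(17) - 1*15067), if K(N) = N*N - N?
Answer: 23226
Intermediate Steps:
g(k) = 4*k² (g(k) = (2*k)*(2*k) = 4*k²)
K(N) = N² - N
(K(-150) + 14487) + (g(17) - 1*15067) = (-150*(-1 - 150) + 14487) + (4*17² - 1*15067) = (-150*(-151) + 14487) + (4*289 - 15067) = (22650 + 14487) + (1156 - 15067) = 37137 - 13911 = 23226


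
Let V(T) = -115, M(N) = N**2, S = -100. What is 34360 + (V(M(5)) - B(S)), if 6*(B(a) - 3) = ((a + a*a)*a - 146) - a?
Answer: 597749/3 ≈ 1.9925e+5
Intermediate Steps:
B(a) = -64/3 - a/6 + a*(a + a**2)/6 (B(a) = 3 + (((a + a*a)*a - 146) - a)/6 = 3 + (((a + a**2)*a - 146) - a)/6 = 3 + ((a*(a + a**2) - 146) - a)/6 = 3 + ((-146 + a*(a + a**2)) - a)/6 = 3 + (-146 - a + a*(a + a**2))/6 = 3 + (-73/3 - a/6 + a*(a + a**2)/6) = -64/3 - a/6 + a*(a + a**2)/6)
34360 + (V(M(5)) - B(S)) = 34360 + (-115 - (-64/3 - 1/6*(-100) + (1/6)*(-100)**2 + (1/6)*(-100)**3)) = 34360 + (-115 - (-64/3 + 50/3 + (1/6)*10000 + (1/6)*(-1000000))) = 34360 + (-115 - (-64/3 + 50/3 + 5000/3 - 500000/3)) = 34360 + (-115 - 1*(-495014/3)) = 34360 + (-115 + 495014/3) = 34360 + 494669/3 = 597749/3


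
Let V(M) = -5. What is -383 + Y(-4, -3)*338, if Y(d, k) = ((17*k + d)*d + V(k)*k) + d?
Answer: 77695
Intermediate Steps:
Y(d, k) = d - 5*k + d*(d + 17*k) (Y(d, k) = ((17*k + d)*d - 5*k) + d = ((d + 17*k)*d - 5*k) + d = (d*(d + 17*k) - 5*k) + d = (-5*k + d*(d + 17*k)) + d = d - 5*k + d*(d + 17*k))
-383 + Y(-4, -3)*338 = -383 + (-4 + (-4)² - 5*(-3) + 17*(-4)*(-3))*338 = -383 + (-4 + 16 + 15 + 204)*338 = -383 + 231*338 = -383 + 78078 = 77695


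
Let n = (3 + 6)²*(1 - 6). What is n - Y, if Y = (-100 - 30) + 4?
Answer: -279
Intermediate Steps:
Y = -126 (Y = -130 + 4 = -126)
n = -405 (n = 9²*(-5) = 81*(-5) = -405)
n - Y = -405 - 1*(-126) = -405 + 126 = -279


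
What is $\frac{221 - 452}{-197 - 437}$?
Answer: $\frac{231}{634} \approx 0.36435$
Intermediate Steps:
$\frac{221 - 452}{-197 - 437} = - \frac{231}{-634} = \left(-231\right) \left(- \frac{1}{634}\right) = \frac{231}{634}$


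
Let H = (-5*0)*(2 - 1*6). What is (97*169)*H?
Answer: 0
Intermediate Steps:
H = 0 (H = 0*(2 - 6) = 0*(-4) = 0)
(97*169)*H = (97*169)*0 = 16393*0 = 0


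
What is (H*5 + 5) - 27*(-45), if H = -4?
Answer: 1200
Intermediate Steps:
(H*5 + 5) - 27*(-45) = (-4*5 + 5) - 27*(-45) = (-20 + 5) + 1215 = -15 + 1215 = 1200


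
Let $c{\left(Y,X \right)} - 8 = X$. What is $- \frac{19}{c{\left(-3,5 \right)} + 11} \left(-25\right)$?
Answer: $\frac{475}{24} \approx 19.792$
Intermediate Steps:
$c{\left(Y,X \right)} = 8 + X$
$- \frac{19}{c{\left(-3,5 \right)} + 11} \left(-25\right) = - \frac{19}{\left(8 + 5\right) + 11} \left(-25\right) = - \frac{19}{13 + 11} \left(-25\right) = - \frac{19}{24} \left(-25\right) = \left(-19\right) \frac{1}{24} \left(-25\right) = \left(- \frac{19}{24}\right) \left(-25\right) = \frac{475}{24}$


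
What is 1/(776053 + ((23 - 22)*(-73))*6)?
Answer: 1/775615 ≈ 1.2893e-6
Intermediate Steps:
1/(776053 + ((23 - 22)*(-73))*6) = 1/(776053 + (1*(-73))*6) = 1/(776053 - 73*6) = 1/(776053 - 438) = 1/775615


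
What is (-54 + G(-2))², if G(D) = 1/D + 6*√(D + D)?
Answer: 11305/4 - 1308*I ≈ 2826.3 - 1308.0*I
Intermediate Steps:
G(D) = 1/D + 6*√2*√D (G(D) = 1/D + 6*√(2*D) = 1/D + 6*(√2*√D) = 1/D + 6*√2*√D)
(-54 + G(-2))² = (-54 + (1 + 6*√2*(-2)^(3/2))/(-2))² = (-54 - (1 + 6*√2*(-2*I*√2))/2)² = (-54 - (1 - 24*I)/2)² = (-54 + (-½ + 12*I))² = (-109/2 + 12*I)²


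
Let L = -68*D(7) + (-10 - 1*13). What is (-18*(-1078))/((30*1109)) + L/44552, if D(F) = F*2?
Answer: 138674793/247040840 ≈ 0.56134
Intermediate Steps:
D(F) = 2*F
L = -975 (L = -136*7 + (-10 - 1*13) = -68*14 + (-10 - 13) = -952 - 23 = -975)
(-18*(-1078))/((30*1109)) + L/44552 = (-18*(-1078))/((30*1109)) - 975/44552 = 19404/33270 - 975*1/44552 = 19404*(1/33270) - 975/44552 = 3234/5545 - 975/44552 = 138674793/247040840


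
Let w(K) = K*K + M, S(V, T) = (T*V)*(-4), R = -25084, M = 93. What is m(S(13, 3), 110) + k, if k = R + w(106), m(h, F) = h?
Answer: -13911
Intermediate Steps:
S(V, T) = -4*T*V
w(K) = 93 + K**2 (w(K) = K*K + 93 = K**2 + 93 = 93 + K**2)
k = -13755 (k = -25084 + (93 + 106**2) = -25084 + (93 + 11236) = -25084 + 11329 = -13755)
m(S(13, 3), 110) + k = -4*3*13 - 13755 = -156 - 13755 = -13911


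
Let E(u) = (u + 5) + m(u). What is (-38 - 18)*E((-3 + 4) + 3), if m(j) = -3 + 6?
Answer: -672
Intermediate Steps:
m(j) = 3
E(u) = 8 + u (E(u) = (u + 5) + 3 = (5 + u) + 3 = 8 + u)
(-38 - 18)*E((-3 + 4) + 3) = (-38 - 18)*(8 + ((-3 + 4) + 3)) = -56*(8 + (1 + 3)) = -56*(8 + 4) = -56*12 = -672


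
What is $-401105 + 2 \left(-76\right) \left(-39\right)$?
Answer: $-395177$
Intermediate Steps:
$-401105 + 2 \left(-76\right) \left(-39\right) = -401105 - -5928 = -401105 + 5928 = -395177$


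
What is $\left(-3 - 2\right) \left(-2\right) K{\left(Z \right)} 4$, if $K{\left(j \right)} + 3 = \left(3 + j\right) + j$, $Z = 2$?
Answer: $160$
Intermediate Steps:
$K{\left(j \right)} = 2 j$ ($K{\left(j \right)} = -3 + \left(\left(3 + j\right) + j\right) = -3 + \left(3 + 2 j\right) = 2 j$)
$\left(-3 - 2\right) \left(-2\right) K{\left(Z \right)} 4 = \left(-3 - 2\right) \left(-2\right) 2 \cdot 2 \cdot 4 = \left(-5\right) \left(-2\right) 4 \cdot 4 = 10 \cdot 4 \cdot 4 = 40 \cdot 4 = 160$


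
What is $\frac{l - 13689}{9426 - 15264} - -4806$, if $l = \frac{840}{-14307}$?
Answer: $\frac{133871157253}{27841422} \approx 4808.3$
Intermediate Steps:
$l = - \frac{280}{4769}$ ($l = 840 \left(- \frac{1}{14307}\right) = - \frac{280}{4769} \approx -0.058713$)
$\frac{l - 13689}{9426 - 15264} - -4806 = \frac{- \frac{280}{4769} - 13689}{9426 - 15264} - -4806 = - \frac{65283121}{4769 \left(-5838\right)} + 4806 = \left(- \frac{65283121}{4769}\right) \left(- \frac{1}{5838}\right) + 4806 = \frac{65283121}{27841422} + 4806 = \frac{133871157253}{27841422}$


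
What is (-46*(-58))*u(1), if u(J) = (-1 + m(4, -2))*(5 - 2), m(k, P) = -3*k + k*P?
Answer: -168084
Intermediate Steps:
m(k, P) = -3*k + P*k
u(J) = -63 (u(J) = (-1 + 4*(-3 - 2))*(5 - 2) = (-1 + 4*(-5))*3 = (-1 - 20)*3 = -21*3 = -63)
(-46*(-58))*u(1) = -46*(-58)*(-63) = 2668*(-63) = -168084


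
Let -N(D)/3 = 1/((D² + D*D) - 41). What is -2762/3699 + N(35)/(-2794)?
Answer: -6196769785/8299009818 ≈ -0.74669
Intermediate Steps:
N(D) = -3/(-41 + 2*D²) (N(D) = -3/((D² + D*D) - 41) = -3/((D² + D²) - 41) = -3/(2*D² - 41) = -3/(-41 + 2*D²))
-2762/3699 + N(35)/(-2794) = -2762/3699 - 3/(-41 + 2*35²)/(-2794) = -2762*1/3699 - 3/(-41 + 2*1225)*(-1/2794) = -2762/3699 - 3/(-41 + 2450)*(-1/2794) = -2762/3699 - 3/2409*(-1/2794) = -2762/3699 - 3*1/2409*(-1/2794) = -2762/3699 - 1/803*(-1/2794) = -2762/3699 + 1/2243582 = -6196769785/8299009818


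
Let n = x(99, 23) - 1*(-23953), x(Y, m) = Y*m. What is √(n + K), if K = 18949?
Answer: √45179 ≈ 212.55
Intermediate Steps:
n = 26230 (n = 99*23 - 1*(-23953) = 2277 + 23953 = 26230)
√(n + K) = √(26230 + 18949) = √45179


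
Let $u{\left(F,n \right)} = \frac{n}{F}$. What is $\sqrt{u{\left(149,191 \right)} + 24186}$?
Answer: $\frac{\sqrt{536981845}}{149} \approx 155.52$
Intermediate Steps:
$\sqrt{u{\left(149,191 \right)} + 24186} = \sqrt{\frac{191}{149} + 24186} = \sqrt{\frac{3603905}{149}} = \frac{\sqrt{536981845}}{149}$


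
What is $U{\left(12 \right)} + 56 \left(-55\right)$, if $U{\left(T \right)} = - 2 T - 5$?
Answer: $-3109$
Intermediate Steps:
$U{\left(T \right)} = -5 - 2 T$
$U{\left(12 \right)} + 56 \left(-55\right) = \left(-5 - 24\right) + 56 \left(-55\right) = \left(-5 - 24\right) - 3080 = -29 - 3080 = -3109$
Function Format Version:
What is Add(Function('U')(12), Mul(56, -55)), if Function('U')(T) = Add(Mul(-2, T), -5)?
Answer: -3109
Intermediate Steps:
Function('U')(T) = Add(-5, Mul(-2, T))
Add(Function('U')(12), Mul(56, -55)) = Add(Add(-5, Mul(-2, 12)), Mul(56, -55)) = Add(Add(-5, -24), -3080) = Add(-29, -3080) = -3109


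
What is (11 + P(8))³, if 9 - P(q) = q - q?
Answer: 8000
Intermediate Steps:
P(q) = 9 (P(q) = 9 - (q - q) = 9 - 1*0 = 9 + 0 = 9)
(11 + P(8))³ = (11 + 9)³ = 20³ = 8000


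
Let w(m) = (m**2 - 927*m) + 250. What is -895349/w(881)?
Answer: 895349/40276 ≈ 22.230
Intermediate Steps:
w(m) = 250 + m**2 - 927*m
-895349/w(881) = -895349/(250 + 881**2 - 927*881) = -895349/(250 + 776161 - 816687) = -895349/(-40276) = -895349*(-1/40276) = 895349/40276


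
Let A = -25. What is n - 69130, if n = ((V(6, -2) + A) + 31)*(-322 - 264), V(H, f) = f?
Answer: -71474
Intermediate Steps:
n = -2344 (n = ((-2 - 25) + 31)*(-322 - 264) = (-27 + 31)*(-586) = 4*(-586) = -2344)
n - 69130 = -2344 - 69130 = -71474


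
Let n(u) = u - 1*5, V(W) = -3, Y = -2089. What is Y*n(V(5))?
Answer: 16712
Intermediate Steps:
n(u) = -5 + u (n(u) = u - 5 = -5 + u)
Y*n(V(5)) = -2089*(-5 - 3) = -2089*(-8) = 16712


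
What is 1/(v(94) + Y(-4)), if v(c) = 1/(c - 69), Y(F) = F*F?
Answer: 25/401 ≈ 0.062344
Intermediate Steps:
Y(F) = F**2
v(c) = 1/(-69 + c)
1/(v(94) + Y(-4)) = 1/(1/(-69 + 94) + (-4)**2) = 1/(1/25 + 16) = 1/(401/25) = 25/401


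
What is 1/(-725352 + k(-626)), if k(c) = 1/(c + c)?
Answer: -1252/908140705 ≈ -1.3786e-6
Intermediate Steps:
k(c) = 1/(2*c)
1/(-725352 + k(-626)) = 1/(-725352 + (½)/(-626)) = 1/(-725352 + (½)*(-1/626)) = 1/(-725352 - 1/1252) = 1/(-908140705/1252) = -1252/908140705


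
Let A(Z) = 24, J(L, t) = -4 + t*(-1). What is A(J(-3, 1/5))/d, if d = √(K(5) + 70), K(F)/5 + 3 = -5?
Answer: 4*√30/5 ≈ 4.3818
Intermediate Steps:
K(F) = -40 (K(F) = -15 + 5*(-5) = -15 - 25 = -40)
J(L, t) = -4 - t
d = √30 (d = √(-40 + 70) = √30 ≈ 5.4772)
A(J(-3, 1/5))/d = 24/(√30) = 24*(√30/30) = 4*√30/5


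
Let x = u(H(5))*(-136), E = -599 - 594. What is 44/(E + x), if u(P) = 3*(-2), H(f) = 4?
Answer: -44/377 ≈ -0.11671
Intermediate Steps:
u(P) = -6
E = -1193
x = 816 (x = -6*(-136) = 816)
44/(E + x) = 44/(-1193 + 816) = 44/(-377) = 44*(-1/377) = -44/377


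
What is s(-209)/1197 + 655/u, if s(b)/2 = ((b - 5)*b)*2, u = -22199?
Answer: 208984519/1398537 ≈ 149.43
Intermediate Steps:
s(b) = 4*b*(-5 + b) (s(b) = 2*(((b - 5)*b)*2) = 2*(((-5 + b)*b)*2) = 2*((b*(-5 + b))*2) = 2*(2*b*(-5 + b)) = 4*b*(-5 + b))
s(-209)/1197 + 655/u = (4*(-209)*(-5 - 209))/1197 + 655/(-22199) = (4*(-209)*(-214))*(1/1197) + 655*(-1/22199) = 178904*(1/1197) - 655/22199 = 9416/63 - 655/22199 = 208984519/1398537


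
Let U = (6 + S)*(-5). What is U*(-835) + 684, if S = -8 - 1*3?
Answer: -20191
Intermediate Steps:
S = -11 (S = -8 - 3 = -11)
U = 25 (U = (6 - 11)*(-5) = -5*(-5) = 25)
U*(-835) + 684 = 25*(-835) + 684 = -20875 + 684 = -20191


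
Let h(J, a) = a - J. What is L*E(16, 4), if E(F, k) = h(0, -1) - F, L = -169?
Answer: 2873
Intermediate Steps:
E(F, k) = -1 - F (E(F, k) = (-1 - 1*0) - F = (-1 + 0) - F = -1 - F)
L*E(16, 4) = -169*(-1 - 1*16) = -169*(-1 - 16) = -169*(-17) = 2873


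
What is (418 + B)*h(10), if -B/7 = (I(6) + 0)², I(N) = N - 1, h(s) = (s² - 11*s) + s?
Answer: 0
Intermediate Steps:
h(s) = s² - 10*s
I(N) = -1 + N
B = -175 (B = -7*((-1 + 6) + 0)² = -7*(5 + 0)² = -7*5² = -7*25 = -175)
(418 + B)*h(10) = (418 - 175)*(10*(-10 + 10)) = 243*(10*0) = 243*0 = 0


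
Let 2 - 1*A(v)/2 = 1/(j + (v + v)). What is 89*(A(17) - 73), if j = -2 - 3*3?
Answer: -141421/23 ≈ -6148.7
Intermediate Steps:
j = -11 (j = -2 - 9 = -11)
A(v) = 4 - 2/(-11 + 2*v) (A(v) = 4 - 2/(-11 + (v + v)) = 4 - 2/(-11 + 2*v))
89*(A(17) - 73) = 89*(2*(-23 + 4*17)/(-11 + 2*17) - 73) = 89*(2*(-23 + 68)/(-11 + 34) - 73) = 89*(2*45/23 - 73) = 89*(2*(1/23)*45 - 73) = 89*(90/23 - 73) = 89*(-1589/23) = -141421/23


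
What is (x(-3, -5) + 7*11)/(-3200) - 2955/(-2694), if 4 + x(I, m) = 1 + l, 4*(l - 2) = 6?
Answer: 616481/574720 ≈ 1.0727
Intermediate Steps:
l = 7/2 (l = 2 + (¼)*6 = 2 + 3/2 = 7/2 ≈ 3.5000)
x(I, m) = ½ (x(I, m) = -4 + (1 + 7/2) = -4 + 9/2 = ½)
(x(-3, -5) + 7*11)/(-3200) - 2955/(-2694) = (½ + 7*11)/(-3200) - 2955/(-2694) = (½ + 77)*(-1/3200) - 2955*(-1/2694) = (155/2)*(-1/3200) + 985/898 = -31/1280 + 985/898 = 616481/574720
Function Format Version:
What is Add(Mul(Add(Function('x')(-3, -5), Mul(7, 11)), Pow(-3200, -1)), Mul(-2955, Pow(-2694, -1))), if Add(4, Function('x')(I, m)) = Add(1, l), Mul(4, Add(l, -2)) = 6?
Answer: Rational(616481, 574720) ≈ 1.0727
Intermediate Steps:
l = Rational(7, 2) (l = Add(2, Mul(Rational(1, 4), 6)) = Add(2, Rational(3, 2)) = Rational(7, 2) ≈ 3.5000)
Function('x')(I, m) = Rational(1, 2) (Function('x')(I, m) = Add(-4, Add(1, Rational(7, 2))) = Add(-4, Rational(9, 2)) = Rational(1, 2))
Add(Mul(Add(Function('x')(-3, -5), Mul(7, 11)), Pow(-3200, -1)), Mul(-2955, Pow(-2694, -1))) = Add(Mul(Add(Rational(1, 2), Mul(7, 11)), Pow(-3200, -1)), Mul(-2955, Pow(-2694, -1))) = Add(Mul(Add(Rational(1, 2), 77), Rational(-1, 3200)), Mul(-2955, Rational(-1, 2694))) = Add(Mul(Rational(155, 2), Rational(-1, 3200)), Rational(985, 898)) = Add(Rational(-31, 1280), Rational(985, 898)) = Rational(616481, 574720)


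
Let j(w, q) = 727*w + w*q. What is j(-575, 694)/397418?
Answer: -116725/56774 ≈ -2.0560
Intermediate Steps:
j(w, q) = 727*w + q*w
j(-575, 694)/397418 = -575*(727 + 694)/397418 = -575*1421*(1/397418) = -817075*1/397418 = -116725/56774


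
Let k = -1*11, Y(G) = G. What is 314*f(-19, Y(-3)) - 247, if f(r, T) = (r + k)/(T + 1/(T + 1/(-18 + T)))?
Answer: 183423/71 ≈ 2583.4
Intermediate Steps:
k = -11
f(r, T) = (-11 + r)/(T + 1/(T + 1/(-18 + T))) (f(r, T) = (r - 11)/(T + 1/(T + 1/(-18 + T))) = (-11 + r)/(T + 1/(T + 1/(-18 + T))))
314*f(-19, Y(-3)) - 247 = 314*((-11 - 19 - 11*(-3)**2 + 198*(-3) - 19*(-3)**2 - 18*(-3)*(-19))/(-18 + (-3)**3 - 18*(-3)**2 + 2*(-3))) - 247 = 314*((-11 - 19 - 11*9 - 594 - 19*9 - 1026)/(-18 - 27 - 18*9 - 6)) - 247 = 314*((-11 - 19 - 99 - 594 - 171 - 1026)/(-18 - 27 - 162 - 6)) - 247 = 314*(-1920/(-213)) - 247 = 314*(-1/213*(-1920)) - 247 = 314*(640/71) - 247 = 200960/71 - 247 = 183423/71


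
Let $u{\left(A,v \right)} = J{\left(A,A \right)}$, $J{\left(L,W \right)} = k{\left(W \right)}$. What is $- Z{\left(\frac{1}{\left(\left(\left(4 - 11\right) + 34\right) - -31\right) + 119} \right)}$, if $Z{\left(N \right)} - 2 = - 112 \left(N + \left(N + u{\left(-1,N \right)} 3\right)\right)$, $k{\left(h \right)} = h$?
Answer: $- \frac{59602}{177} \approx -336.73$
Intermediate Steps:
$J{\left(L,W \right)} = W$
$u{\left(A,v \right)} = A$
$Z{\left(N \right)} = 338 - 224 N$ ($Z{\left(N \right)} = 2 - 112 \left(N + \left(N - 3\right)\right) = 2 - 112 \left(N + \left(-3 + N\right)\right) = 2 - 112 \left(-3 + 2 N\right) = 2 - \left(-336 + 224 N\right) = 338 - 224 N$)
$- Z{\left(\frac{1}{\left(\left(\left(4 - 11\right) + 34\right) - -31\right) + 119} \right)} = - (338 - \frac{224}{\left(\left(\left(4 - 11\right) + 34\right) - -31\right) + 119}) = - (338 - \frac{224}{\left(\left(-7 + 34\right) + 31\right) + 119}) = - (338 - \frac{224}{\left(27 + 31\right) + 119}) = - (338 - \frac{224}{58 + 119}) = - (338 - \frac{224}{177}) = \left(-1\right) \frac{59602}{177} = - \frac{59602}{177}$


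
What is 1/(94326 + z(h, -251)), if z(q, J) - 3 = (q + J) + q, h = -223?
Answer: 1/93632 ≈ 1.0680e-5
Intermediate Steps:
z(q, J) = 3 + J + 2*q (z(q, J) = 3 + ((q + J) + q) = 3 + ((J + q) + q) = 3 + (J + 2*q) = 3 + J + 2*q)
1/(94326 + z(h, -251)) = 1/(94326 + (3 - 251 + 2*(-223))) = 1/(94326 + (3 - 251 - 446)) = 1/(94326 - 694) = 1/93632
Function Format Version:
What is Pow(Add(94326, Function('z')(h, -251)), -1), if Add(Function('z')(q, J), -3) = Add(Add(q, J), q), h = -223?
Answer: Rational(1, 93632) ≈ 1.0680e-5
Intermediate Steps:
Function('z')(q, J) = Add(3, J, Mul(2, q)) (Function('z')(q, J) = Add(3, Add(Add(q, J), q)) = Add(3, Add(Add(J, q), q)) = Add(3, Add(J, Mul(2, q))) = Add(3, J, Mul(2, q)))
Pow(Add(94326, Function('z')(h, -251)), -1) = Pow(Add(94326, Add(3, -251, Mul(2, -223))), -1) = Pow(Add(94326, Add(3, -251, -446)), -1) = Pow(Add(94326, -694), -1) = Pow(93632, -1) = Rational(1, 93632)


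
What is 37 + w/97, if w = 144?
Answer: 3733/97 ≈ 38.485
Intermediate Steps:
37 + w/97 = 37 + 144/97 = 3733/97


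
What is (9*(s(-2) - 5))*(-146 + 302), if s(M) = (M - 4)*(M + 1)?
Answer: 1404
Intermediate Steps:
s(M) = (1 + M)*(-4 + M) (s(M) = (-4 + M)*(1 + M) = (1 + M)*(-4 + M))
(9*(s(-2) - 5))*(-146 + 302) = (9*((-4 + (-2)² - 3*(-2)) - 5))*(-146 + 302) = (9*((-4 + 4 + 6) - 5))*156 = (9*(6 - 5))*156 = (9*1)*156 = 9*156 = 1404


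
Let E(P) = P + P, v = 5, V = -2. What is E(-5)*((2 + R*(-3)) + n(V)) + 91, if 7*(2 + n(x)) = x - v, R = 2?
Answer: 161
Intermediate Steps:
E(P) = 2*P
n(x) = -19/7 + x/7 (n(x) = -2 + (x - 1*5)/7 = -2 + (x - 5)/7 = -2 + (-5 + x)/7 = -2 + (-5/7 + x/7) = -19/7 + x/7)
E(-5)*((2 + R*(-3)) + n(V)) + 91 = (2*(-5))*((2 + 2*(-3)) + (-19/7 + (1/7)*(-2))) + 91 = -10*((2 - 6) + (-19/7 - 2/7)) + 91 = -10*(-4 - 3) + 91 = -10*(-7) + 91 = 70 + 91 = 161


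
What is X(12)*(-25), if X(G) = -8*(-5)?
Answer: -1000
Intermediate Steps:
X(G) = 40
X(12)*(-25) = 40*(-25) = -1000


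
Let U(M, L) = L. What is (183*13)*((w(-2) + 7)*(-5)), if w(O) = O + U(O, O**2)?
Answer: -107055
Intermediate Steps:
w(O) = O + O**2
(183*13)*((w(-2) + 7)*(-5)) = (183*13)*((-2*(1 - 2) + 7)*(-5)) = 2379*((-2*(-1) + 7)*(-5)) = 2379*((2 + 7)*(-5)) = 2379*(9*(-5)) = 2379*(-45) = -107055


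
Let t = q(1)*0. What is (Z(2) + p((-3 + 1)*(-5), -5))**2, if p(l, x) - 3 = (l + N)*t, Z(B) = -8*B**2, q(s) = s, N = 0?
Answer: 841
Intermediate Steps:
t = 0 (t = 1*0 = 0)
p(l, x) = 3 (p(l, x) = 3 + (l + 0)*0 = 3 + l*0 = 3 + 0 = 3)
(Z(2) + p((-3 + 1)*(-5), -5))**2 = (-8*2**2 + 3)**2 = (-8*4 + 3)**2 = (-32 + 3)**2 = (-29)**2 = 841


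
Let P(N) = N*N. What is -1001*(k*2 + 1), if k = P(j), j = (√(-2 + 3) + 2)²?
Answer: -163163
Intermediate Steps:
j = 9 (j = (√1 + 2)² = (1 + 2)² = 3² = 9)
P(N) = N²
k = 81 (k = 9² = 81)
-1001*(k*2 + 1) = -1001*(81*2 + 1) = -1001*(162 + 1) = -1001*163 = -163163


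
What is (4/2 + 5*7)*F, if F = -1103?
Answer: -40811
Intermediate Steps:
(4/2 + 5*7)*F = (4/2 + 5*7)*(-1103) = (4*(½) + 35)*(-1103) = (2 + 35)*(-1103) = 37*(-1103) = -40811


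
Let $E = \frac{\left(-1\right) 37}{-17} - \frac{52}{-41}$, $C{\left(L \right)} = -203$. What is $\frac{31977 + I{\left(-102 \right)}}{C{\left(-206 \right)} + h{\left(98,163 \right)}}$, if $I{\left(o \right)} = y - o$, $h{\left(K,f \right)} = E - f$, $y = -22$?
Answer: $- \frac{22343729}{252701} \approx -88.42$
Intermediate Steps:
$E = \frac{2401}{697}$ ($E = \left(-37\right) \left(- \frac{1}{17}\right) - - \frac{52}{41} = \frac{37}{17} + \frac{52}{41} = \frac{2401}{697} \approx 3.4448$)
$h{\left(K,f \right)} = \frac{2401}{697} - f$
$I{\left(o \right)} = -22 - o$
$\frac{31977 + I{\left(-102 \right)}}{C{\left(-206 \right)} + h{\left(98,163 \right)}} = \frac{31977 - -80}{-203 + \left(\frac{2401}{697} - 163\right)} = \frac{31977 + \left(-22 + 102\right)}{-203 + \left(\frac{2401}{697} - 163\right)} = \frac{31977 + 80}{-203 - \frac{111210}{697}} = \frac{32057}{- \frac{252701}{697}} = 32057 \left(- \frac{697}{252701}\right) = - \frac{22343729}{252701}$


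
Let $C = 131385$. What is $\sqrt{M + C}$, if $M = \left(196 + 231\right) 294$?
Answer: $3 \sqrt{28547} \approx 506.88$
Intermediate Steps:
$M = 125538$ ($M = 427 \cdot 294 = 125538$)
$\sqrt{M + C} = \sqrt{125538 + 131385} = \sqrt{256923} = 3 \sqrt{28547}$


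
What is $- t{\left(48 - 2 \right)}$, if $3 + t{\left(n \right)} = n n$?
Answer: $-2113$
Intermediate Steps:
$t{\left(n \right)} = -3 + n^{2}$ ($t{\left(n \right)} = -3 + n n = -3 + n^{2}$)
$- t{\left(48 - 2 \right)} = - (-3 + \left(48 - 2\right)^{2}) = - (-3 + 46^{2}) = - (-3 + 2116) = \left(-1\right) 2113 = -2113$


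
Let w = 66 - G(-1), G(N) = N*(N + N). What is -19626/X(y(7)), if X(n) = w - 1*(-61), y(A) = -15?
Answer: -19626/125 ≈ -157.01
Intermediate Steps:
G(N) = 2*N**2 (G(N) = N*(2*N) = 2*N**2)
w = 64 (w = 66 - 2*(-1)**2 = 66 - 2 = 64)
X(n) = 125 (X(n) = 64 - 1*(-61) = 64 + 61 = 125)
-19626/X(y(7)) = -19626/125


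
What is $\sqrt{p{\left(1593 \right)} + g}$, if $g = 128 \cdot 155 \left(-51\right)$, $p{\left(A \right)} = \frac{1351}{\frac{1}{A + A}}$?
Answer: $\sqrt{3292446} \approx 1814.5$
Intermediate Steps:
$p{\left(A \right)} = 2702 A$ ($p{\left(A \right)} = \frac{1351}{\frac{1}{2 A}} = \frac{1351}{\frac{1}{2} \frac{1}{A}} = 1351 \cdot 2 A = 2702 A$)
$g = -1011840$ ($g = 19840 \left(-51\right) = -1011840$)
$\sqrt{p{\left(1593 \right)} + g} = \sqrt{2702 \cdot 1593 - 1011840} = \sqrt{4304286 - 1011840} = \sqrt{3292446}$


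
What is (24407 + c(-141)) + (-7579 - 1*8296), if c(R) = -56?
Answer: 8476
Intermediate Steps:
(24407 + c(-141)) + (-7579 - 1*8296) = (24407 - 56) + (-7579 - 1*8296) = 24351 + (-7579 - 8296) = 24351 - 15875 = 8476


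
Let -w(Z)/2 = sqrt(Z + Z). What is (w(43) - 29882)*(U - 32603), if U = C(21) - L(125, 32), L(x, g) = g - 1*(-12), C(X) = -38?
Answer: 976693170 + 65370*sqrt(86) ≈ 9.7730e+8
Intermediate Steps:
w(Z) = -2*sqrt(2)*sqrt(Z) (w(Z) = -2*sqrt(Z + Z) = -2*sqrt(2)*sqrt(Z))
L(x, g) = 12 + g (L(x, g) = g + 12 = 12 + g)
U = -82 (U = -38 - (12 + 32) = -38 - 1*44 = -38 - 44 = -82)
(w(43) - 29882)*(U - 32603) = (-2*sqrt(2)*sqrt(43) - 29882)*(-82 - 32603) = (-2*sqrt(86) - 29882)*(-32685) = (-29882 - 2*sqrt(86))*(-32685) = 976693170 + 65370*sqrt(86)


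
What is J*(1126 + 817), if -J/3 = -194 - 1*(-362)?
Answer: -979272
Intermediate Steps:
J = -504 (J = -3*(-194 - 1*(-362)) = -3*(-194 + 362) = -3*168 = -504)
J*(1126 + 817) = -504*(1126 + 817) = -504*1943 = -979272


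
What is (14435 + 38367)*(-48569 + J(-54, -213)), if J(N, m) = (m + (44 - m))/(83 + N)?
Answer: -74369346514/29 ≈ -2.5645e+9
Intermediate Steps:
J(N, m) = 44/(83 + N)
(14435 + 38367)*(-48569 + J(-54, -213)) = (14435 + 38367)*(-48569 + 44/(83 - 54)) = 52802*(-48569 + 44/29) = 52802*(-1408457/29) = -74369346514/29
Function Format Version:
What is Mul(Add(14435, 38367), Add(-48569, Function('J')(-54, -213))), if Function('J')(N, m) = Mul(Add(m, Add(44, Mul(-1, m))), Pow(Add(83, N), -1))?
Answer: Rational(-74369346514, 29) ≈ -2.5645e+9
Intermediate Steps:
Function('J')(N, m) = Mul(44, Pow(Add(83, N), -1))
Mul(Add(14435, 38367), Add(-48569, Function('J')(-54, -213))) = Mul(Add(14435, 38367), Add(-48569, Mul(44, Pow(Add(83, -54), -1)))) = Mul(52802, Add(-48569, Mul(44, Pow(29, -1)))) = Mul(52802, Add(-48569, Mul(44, Rational(1, 29)))) = Mul(52802, Add(-48569, Rational(44, 29))) = Mul(52802, Rational(-1408457, 29)) = Rational(-74369346514, 29)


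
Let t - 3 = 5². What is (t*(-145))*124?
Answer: -503440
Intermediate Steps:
t = 28 (t = 3 + 5² = 3 + 25 = 28)
(t*(-145))*124 = (28*(-145))*124 = -4060*124 = -503440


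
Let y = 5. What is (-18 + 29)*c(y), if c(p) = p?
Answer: 55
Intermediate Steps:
(-18 + 29)*c(y) = (-18 + 29)*5 = 11*5 = 55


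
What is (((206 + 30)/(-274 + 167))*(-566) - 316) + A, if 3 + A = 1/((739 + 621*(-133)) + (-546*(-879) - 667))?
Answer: 39519941066/42523191 ≈ 929.37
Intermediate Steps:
A = -1192238/397413 (A = -3 + 1/((739 + 621*(-133)) + (-546*(-879) - 667)) = -3 + 1/((739 - 82593) + (479934 - 667)) = -3 + 1/(-81854 + 479267) = -3 + 1/397413 = -1192238/397413 ≈ -3.0000)
(((206 + 30)/(-274 + 167))*(-566) - 316) + A = (((206 + 30)/(-274 + 167))*(-566) - 316) - 1192238/397413 = ((236/(-107))*(-566) - 316) - 1192238/397413 = ((236*(-1/107))*(-566) - 316) - 1192238/397413 = (-236/107*(-566) - 316) - 1192238/397413 = (133576/107 - 316) - 1192238/397413 = 99764/107 - 1192238/397413 = 39519941066/42523191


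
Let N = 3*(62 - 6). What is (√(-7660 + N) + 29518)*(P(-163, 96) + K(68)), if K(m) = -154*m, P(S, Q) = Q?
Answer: -306278768 - 20752*I*√1873 ≈ -3.0628e+8 - 8.9811e+5*I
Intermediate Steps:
N = 168 (N = 3*56 = 168)
(√(-7660 + N) + 29518)*(P(-163, 96) + K(68)) = (√(-7660 + 168) + 29518)*(96 - 154*68) = (√(-7492) + 29518)*(96 - 10472) = (2*I*√1873 + 29518)*(-10376) = (29518 + 2*I*√1873)*(-10376) = -306278768 - 20752*I*√1873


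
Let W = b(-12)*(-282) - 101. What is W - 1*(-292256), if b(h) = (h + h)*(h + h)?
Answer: 129723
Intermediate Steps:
b(h) = 4*h**2 (b(h) = (2*h)*(2*h) = 4*h**2)
W = -162533 (W = (4*(-12)**2)*(-282) - 101 = (4*144)*(-282) - 101 = 576*(-282) - 101 = -162432 - 101 = -162533)
W - 1*(-292256) = -162533 - 1*(-292256) = -162533 + 292256 = 129723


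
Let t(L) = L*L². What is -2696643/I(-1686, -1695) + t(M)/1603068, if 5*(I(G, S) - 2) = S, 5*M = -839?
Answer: 540163733855197/67529239500 ≈ 7999.0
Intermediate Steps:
M = -839/5 (M = (⅕)*(-839) = -839/5 ≈ -167.80)
I(G, S) = 2 + S/5
t(L) = L³
-2696643/I(-1686, -1695) + t(M)/1603068 = -2696643/(2 + (⅕)*(-1695)) + (-839/5)³/1603068 = -2696643/(2 - 339) - 590589719/125*1/1603068 = -2696643/(-337) - 590589719/200383500 = -2696643*(-1/337) - 590589719/200383500 = 2696643/337 - 590589719/200383500 = 540163733855197/67529239500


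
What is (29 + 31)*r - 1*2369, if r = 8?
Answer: -1889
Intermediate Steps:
(29 + 31)*r - 1*2369 = (29 + 31)*8 - 1*2369 = 60*8 - 2369 = 480 - 2369 = -1889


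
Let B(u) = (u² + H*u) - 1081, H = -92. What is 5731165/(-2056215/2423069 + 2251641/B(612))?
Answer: 4404389648098061215/4803734413044 ≈ 9.1687e+5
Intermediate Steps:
B(u) = -1081 + u² - 92*u (B(u) = (u² - 92*u) - 1081 = -1081 + u² - 92*u)
5731165/(-2056215/2423069 + 2251641/B(612)) = 5731165/(-2056215/2423069 + 2251641/(-1081 + 612² - 92*612)) = 5731165/(-2056215*1/2423069 + 2251641/(-1081 + 374544 - 56304)) = 5731165/(-2056215/2423069 + 2251641/317159) = 5731165/(4803734413044/768498140971) = 5731165*(768498140971/4803734413044) = 4404389648098061215/4803734413044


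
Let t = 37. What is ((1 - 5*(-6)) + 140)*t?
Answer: 6327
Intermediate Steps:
((1 - 5*(-6)) + 140)*t = ((1 - 5*(-6)) + 140)*37 = ((1 + 30) + 140)*37 = (31 + 140)*37 = 171*37 = 6327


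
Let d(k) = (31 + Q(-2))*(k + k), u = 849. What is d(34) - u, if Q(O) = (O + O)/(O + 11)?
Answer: 11059/9 ≈ 1228.8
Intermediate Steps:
Q(O) = 2*O/(11 + O) (Q(O) = (2*O)/(11 + O) = 2*O/(11 + O))
d(k) = 550*k/9 (d(k) = (31 + 2*(-2)/(11 - 2))*(k + k) = (31 + 2*(-2)/9)*(2*k) = (31 + 2*(-2)*(⅑))*(2*k) = (31 - 4/9)*(2*k) = 275*(2*k)/9 = 550*k/9)
d(34) - u = (550/9)*34 - 1*849 = 18700/9 - 849 = 11059/9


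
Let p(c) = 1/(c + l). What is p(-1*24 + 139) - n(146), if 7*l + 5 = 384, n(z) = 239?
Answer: -282969/1184 ≈ -238.99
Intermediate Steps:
l = 379/7 (l = -5/7 + (1/7)*384 = -5/7 + 384/7 = 379/7 ≈ 54.143)
p(c) = 1/(379/7 + c) (p(c) = 1/(c + 379/7) = 1/(379/7 + c))
p(-1*24 + 139) - n(146) = 7/(379 + 7*(-1*24 + 139)) - 1*239 = 7/(379 + 7*(-24 + 139)) - 239 = 7/(379 + 7*115) - 239 = 7/(379 + 805) - 239 = 7/1184 - 239 = -282969/1184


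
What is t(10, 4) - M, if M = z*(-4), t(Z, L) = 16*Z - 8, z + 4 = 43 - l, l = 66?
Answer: 44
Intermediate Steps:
z = -27 (z = -4 + (43 - 1*66) = -4 + (43 - 66) = -4 - 23 = -27)
t(Z, L) = -8 + 16*Z
M = 108 (M = -27*(-4) = 108)
t(10, 4) - M = (-8 + 16*10) - 1*108 = (-8 + 160) - 108 = 152 - 108 = 44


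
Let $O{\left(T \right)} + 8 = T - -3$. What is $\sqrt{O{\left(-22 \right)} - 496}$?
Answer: $i \sqrt{523} \approx 22.869 i$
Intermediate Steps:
$O{\left(T \right)} = -5 + T$ ($O{\left(T \right)} = -8 + \left(T - -3\right) = -8 + \left(T + 3\right) = -8 + \left(3 + T\right) = -5 + T$)
$\sqrt{O{\left(-22 \right)} - 496} = \sqrt{\left(-5 - 22\right) - 496} = \sqrt{-27 - 496} = \sqrt{-523} = i \sqrt{523}$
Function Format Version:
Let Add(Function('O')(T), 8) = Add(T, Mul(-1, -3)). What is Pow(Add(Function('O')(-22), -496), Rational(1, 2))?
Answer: Mul(I, Pow(523, Rational(1, 2))) ≈ Mul(22.869, I)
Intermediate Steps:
Function('O')(T) = Add(-5, T) (Function('O')(T) = Add(-8, Add(T, Mul(-1, -3))) = Add(-8, Add(T, 3)) = Add(-8, Add(3, T)) = Add(-5, T))
Pow(Add(Function('O')(-22), -496), Rational(1, 2)) = Pow(Add(Add(-5, -22), -496), Rational(1, 2)) = Pow(Add(-27, -496), Rational(1, 2)) = Pow(-523, Rational(1, 2)) = Mul(I, Pow(523, Rational(1, 2)))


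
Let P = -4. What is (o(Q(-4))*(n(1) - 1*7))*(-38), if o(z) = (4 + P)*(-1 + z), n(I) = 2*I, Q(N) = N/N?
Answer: 0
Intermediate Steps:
Q(N) = 1
o(z) = 0 (o(z) = (4 - 4)*(-1 + z) = 0*(-1 + z) = 0)
(o(Q(-4))*(n(1) - 1*7))*(-38) = (0*(2*1 - 1*7))*(-38) = (0*(2 - 7))*(-38) = (0*(-5))*(-38) = 0*(-38) = 0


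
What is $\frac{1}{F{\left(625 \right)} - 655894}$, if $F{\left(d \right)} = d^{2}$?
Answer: $- \frac{1}{265269} \approx -3.7698 \cdot 10^{-6}$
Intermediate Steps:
$\frac{1}{F{\left(625 \right)} - 655894} = \frac{1}{625^{2} - 655894} = \frac{1}{390625 - 655894} = \frac{1}{-265269} = - \frac{1}{265269}$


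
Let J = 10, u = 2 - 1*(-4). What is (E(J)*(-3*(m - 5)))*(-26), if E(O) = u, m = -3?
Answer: -3744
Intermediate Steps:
u = 6 (u = 2 + 4 = 6)
E(O) = 6
(E(J)*(-3*(m - 5)))*(-26) = (6*(-3*(-3 - 5)))*(-26) = (6*(-3*(-8)))*(-26) = (6*24)*(-26) = 144*(-26) = -3744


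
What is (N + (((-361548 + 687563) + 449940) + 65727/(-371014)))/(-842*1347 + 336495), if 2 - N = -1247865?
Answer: -750866229781/295950076506 ≈ -2.5371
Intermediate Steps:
N = 1247867 (N = 2 - 1*(-1247865) = 2 + 1247865 = 1247867)
(N + (((-361548 + 687563) + 449940) + 65727/(-371014)))/(-842*1347 + 336495) = (1247867 + (((-361548 + 687563) + 449940) + 65727/(-371014)))/(-842*1347 + 336495) = (1247867 + ((326015 + 449940) + 65727*(-1/371014)))/(-1134174 + 336495) = (1247867 + (775955 - 65727/371014))/(-797679) = (1247867 + 287890102643/371014)*(-1/797679) = (750866229781/371014)*(-1/797679) = -750866229781/295950076506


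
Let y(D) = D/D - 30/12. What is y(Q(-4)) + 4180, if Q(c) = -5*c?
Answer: 8357/2 ≈ 4178.5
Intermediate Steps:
y(D) = -3/2 (y(D) = 1 - 30*1/12 = 1 - 5/2 = -3/2)
y(Q(-4)) + 4180 = -3/2 + 4180 = 8357/2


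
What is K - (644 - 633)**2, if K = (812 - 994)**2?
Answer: 33003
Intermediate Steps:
K = 33124 (K = (-182)**2 = 33124)
K - (644 - 633)**2 = 33124 - (644 - 633)**2 = 33124 - 1*11**2 = 33124 - 1*121 = 33124 - 121 = 33003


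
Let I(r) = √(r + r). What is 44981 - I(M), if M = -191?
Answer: 44981 - I*√382 ≈ 44981.0 - 19.545*I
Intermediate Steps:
I(r) = √2*√r (I(r) = √(2*r) = √2*√r)
44981 - I(M) = 44981 - √2*√(-191) = 44981 - √2*I*√191 = 44981 - I*√382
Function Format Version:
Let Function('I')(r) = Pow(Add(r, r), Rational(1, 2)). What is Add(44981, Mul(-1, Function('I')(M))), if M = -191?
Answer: Add(44981, Mul(-1, I, Pow(382, Rational(1, 2)))) ≈ Add(44981., Mul(-19.545, I))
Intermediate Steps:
Function('I')(r) = Mul(Pow(2, Rational(1, 2)), Pow(r, Rational(1, 2))) (Function('I')(r) = Pow(Mul(2, r), Rational(1, 2)) = Mul(Pow(2, Rational(1, 2)), Pow(r, Rational(1, 2))))
Add(44981, Mul(-1, Function('I')(M))) = Add(44981, Mul(-1, Mul(Pow(2, Rational(1, 2)), Pow(-191, Rational(1, 2))))) = Add(44981, Mul(-1, Mul(Pow(2, Rational(1, 2)), Mul(I, Pow(191, Rational(1, 2)))))) = Add(44981, Mul(-1, Mul(I, Pow(382, Rational(1, 2))))) = Add(44981, Mul(-1, I, Pow(382, Rational(1, 2))))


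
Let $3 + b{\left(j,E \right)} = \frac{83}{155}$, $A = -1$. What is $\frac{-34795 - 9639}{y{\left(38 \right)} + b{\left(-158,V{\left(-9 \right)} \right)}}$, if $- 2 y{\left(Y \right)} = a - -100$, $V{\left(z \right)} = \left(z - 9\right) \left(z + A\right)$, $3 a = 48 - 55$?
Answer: $\frac{41323620}{47707} \approx 866.2$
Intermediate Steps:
$a = - \frac{7}{3}$ ($a = \frac{48 - 55}{3} = \frac{1}{3} \left(-7\right) = - \frac{7}{3} \approx -2.3333$)
$V{\left(z \right)} = \left(-1 + z\right) \left(-9 + z\right)$ ($V{\left(z \right)} = \left(z - 9\right) \left(z - 1\right) = \left(-9 + z\right) \left(-1 + z\right) = \left(-1 + z\right) \left(-9 + z\right)$)
$b{\left(j,E \right)} = - \frac{382}{155}$ ($b{\left(j,E \right)} = -3 + \frac{83}{155} = - \frac{382}{155}$)
$y{\left(Y \right)} = - \frac{293}{6}$ ($y{\left(Y \right)} = - \frac{- \frac{7}{3} - -100}{2} = - \frac{- \frac{7}{3} + 100}{2} = \left(- \frac{1}{2}\right) \frac{293}{3} = - \frac{293}{6}$)
$\frac{-34795 - 9639}{y{\left(38 \right)} + b{\left(-158,V{\left(-9 \right)} \right)}} = \frac{-34795 - 9639}{- \frac{293}{6} - \frac{382}{155}} = - \frac{44434}{- \frac{47707}{930}} = \left(-44434\right) \left(- \frac{930}{47707}\right) = \frac{41323620}{47707}$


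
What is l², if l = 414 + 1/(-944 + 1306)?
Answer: 22460717161/131044 ≈ 1.7140e+5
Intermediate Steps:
l = 149869/362 (l = 414 + 1/362 = 149869/362 ≈ 414.00)
l² = (149869/362)² = 22460717161/131044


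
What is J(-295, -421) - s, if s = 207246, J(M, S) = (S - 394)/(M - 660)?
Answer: -39583823/191 ≈ -2.0725e+5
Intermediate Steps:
J(M, S) = (-394 + S)/(-660 + M)
J(-295, -421) - s = (-394 - 421)/(-660 - 295) - 1*207246 = -815/(-955) - 207246 = -1/955*(-815) - 207246 = 163/191 - 207246 = -39583823/191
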